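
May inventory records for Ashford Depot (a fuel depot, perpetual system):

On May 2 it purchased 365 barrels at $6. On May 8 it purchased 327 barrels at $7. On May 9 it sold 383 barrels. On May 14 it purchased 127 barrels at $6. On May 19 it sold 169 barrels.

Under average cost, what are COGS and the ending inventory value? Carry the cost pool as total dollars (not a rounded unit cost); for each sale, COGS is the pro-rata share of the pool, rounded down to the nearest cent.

After May 2: 365 on hand, pool $2,190.00 (≈ $6.0000 each)
After May 8: 692 on hand, pool $4,479.00 (≈ $6.4725 each)
May 9, sell 383: 383/692 × $4,479.00 → $2,478.98
After May 14: 436 on hand, pool $2,762.02 (≈ $6.3349 each)
May 19, sell 169: 169/436 × $2,762.02 → $1,070.59
Total COGS = $2,478.98 + $1,070.59 = $3,549.57
Ending inventory (cost pool remaining) = $1,691.43

COGS = $3,549.57; ending inventory = $1,691.43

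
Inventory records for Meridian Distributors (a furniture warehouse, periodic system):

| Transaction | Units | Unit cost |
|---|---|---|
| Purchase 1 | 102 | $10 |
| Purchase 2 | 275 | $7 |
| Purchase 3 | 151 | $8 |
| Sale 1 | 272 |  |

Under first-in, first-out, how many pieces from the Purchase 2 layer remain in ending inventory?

105

Sale 1 (272) [FIFO — oldest first]: 102 @ $10 + 170 @ $7 = $2,210
Ending inventory: 105 @ $7 + 151 @ $8 = $1,943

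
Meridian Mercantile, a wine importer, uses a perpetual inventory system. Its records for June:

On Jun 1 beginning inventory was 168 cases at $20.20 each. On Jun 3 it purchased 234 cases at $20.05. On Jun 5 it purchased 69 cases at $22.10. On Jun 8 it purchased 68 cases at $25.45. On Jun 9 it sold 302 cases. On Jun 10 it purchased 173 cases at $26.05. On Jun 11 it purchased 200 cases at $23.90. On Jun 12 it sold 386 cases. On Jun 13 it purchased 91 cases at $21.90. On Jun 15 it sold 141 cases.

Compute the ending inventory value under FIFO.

Jun 9, 302 sold [FIFO — oldest first]: 168 @ $20.20 + 134 @ $20.05 = $6,080.30
Jun 12, 386 sold [FIFO — oldest first]: 100 @ $20.05 + 69 @ $22.10 + 68 @ $25.45 + 149 @ $26.05 = $9,141.95
Jun 15, 141 sold [FIFO — oldest first]: 24 @ $26.05 + 117 @ $23.90 = $3,421.50
Total COGS = $6,080.30 + $9,141.95 + $3,421.50 = $18,643.75
Ending inventory: 83 @ $23.90 + 91 @ $21.90 = $3,976.60

Ending inventory = $3,976.60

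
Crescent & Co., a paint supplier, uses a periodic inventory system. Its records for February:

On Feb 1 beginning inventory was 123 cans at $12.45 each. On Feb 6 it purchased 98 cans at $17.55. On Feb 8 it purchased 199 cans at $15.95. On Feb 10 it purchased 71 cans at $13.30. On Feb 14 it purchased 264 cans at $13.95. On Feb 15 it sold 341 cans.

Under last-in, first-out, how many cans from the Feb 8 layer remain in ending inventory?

193

Feb 15, 341 sold [LIFO — newest first]: 264 @ $13.95 + 71 @ $13.30 + 6 @ $15.95 = $4,722.80
Ending inventory: 123 @ $12.45 + 98 @ $17.55 + 193 @ $15.95 = $6,329.60
Check: goods available $11,052.40 = COGS $4,722.80 + ending $6,329.60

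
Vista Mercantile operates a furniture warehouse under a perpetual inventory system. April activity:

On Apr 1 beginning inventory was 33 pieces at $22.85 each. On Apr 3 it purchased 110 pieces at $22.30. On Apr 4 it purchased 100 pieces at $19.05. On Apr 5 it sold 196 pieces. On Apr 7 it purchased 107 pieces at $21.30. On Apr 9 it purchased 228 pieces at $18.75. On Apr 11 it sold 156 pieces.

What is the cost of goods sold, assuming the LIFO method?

Apr 5, 196 sold [LIFO — newest first]: 100 @ $19.05 + 96 @ $22.30 = $4,045.80
Apr 11, 156 sold [LIFO — newest first]: 156 @ $18.75 = $2,925.00
Total COGS = $4,045.80 + $2,925.00 = $6,970.80
Ending inventory: 33 @ $22.85 + 14 @ $22.30 + 107 @ $21.30 + 72 @ $18.75 = $4,695.35
Check: goods available $11,666.15 = COGS $6,970.80 + ending $4,695.35

COGS = $6,970.80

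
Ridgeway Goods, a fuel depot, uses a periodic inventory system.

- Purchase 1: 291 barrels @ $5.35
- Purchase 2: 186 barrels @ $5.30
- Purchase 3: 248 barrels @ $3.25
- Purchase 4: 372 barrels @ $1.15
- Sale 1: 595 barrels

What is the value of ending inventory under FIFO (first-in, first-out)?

Ending inventory = $850.30

Sale 1 (595) [FIFO — oldest first]: 291 @ $5.35 + 186 @ $5.30 + 118 @ $3.25 = $2,926.15
Ending inventory: 130 @ $3.25 + 372 @ $1.15 = $850.30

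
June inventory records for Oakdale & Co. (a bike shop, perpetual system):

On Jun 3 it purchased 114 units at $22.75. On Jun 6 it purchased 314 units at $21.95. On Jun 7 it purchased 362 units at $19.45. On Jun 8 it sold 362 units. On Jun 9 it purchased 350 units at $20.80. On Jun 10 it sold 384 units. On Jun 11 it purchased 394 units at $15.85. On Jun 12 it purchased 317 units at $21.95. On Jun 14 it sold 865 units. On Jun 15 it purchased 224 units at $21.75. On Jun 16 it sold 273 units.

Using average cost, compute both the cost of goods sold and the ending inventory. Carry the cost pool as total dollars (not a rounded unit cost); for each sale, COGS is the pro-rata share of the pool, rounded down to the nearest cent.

COGS = $37,960.80; ending inventory = $3,920.95

After Jun 3: 114 on hand, pool $2,593.50 (≈ $22.7500 each)
After Jun 6: 428 on hand, pool $9,485.80 (≈ $22.1631 each)
After Jun 7: 790 on hand, pool $16,526.70 (≈ $20.9199 each)
Jun 8, sell 362: 362/790 × $16,526.70 → $7,572.99
After Jun 9: 778 on hand, pool $16,233.71 (≈ $20.8660 each)
Jun 10, sell 384: 384/778 × $16,233.71 → $8,012.52
After Jun 11: 788 on hand, pool $14,466.09 (≈ $18.3580 each)
After Jun 12: 1105 on hand, pool $21,424.24 (≈ $19.3885 each)
Jun 14, sell 865: 865/1105 × $21,424.24 → $16,771.01
After Jun 15: 464 on hand, pool $9,525.23 (≈ $20.5285 each)
Jun 16, sell 273: 273/464 × $9,525.23 → $5,604.28
Total COGS = $7,572.99 + $8,012.52 + $16,771.01 + $5,604.28 = $37,960.80
Ending inventory (cost pool remaining) = $3,920.95
Check: goods available $41,881.75 = COGS $37,960.80 + ending $3,920.95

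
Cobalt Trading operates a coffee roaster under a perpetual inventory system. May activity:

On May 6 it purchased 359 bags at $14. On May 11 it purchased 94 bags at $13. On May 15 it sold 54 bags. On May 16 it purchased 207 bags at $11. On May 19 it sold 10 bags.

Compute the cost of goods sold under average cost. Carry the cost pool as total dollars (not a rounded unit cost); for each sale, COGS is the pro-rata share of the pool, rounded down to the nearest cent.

After May 6: 359 on hand, pool $5,026.00 (≈ $14.0000 each)
After May 11: 453 on hand, pool $6,248.00 (≈ $13.7925 each)
May 15, sell 54: 54/453 × $6,248.00 → $744.79
After May 16: 606 on hand, pool $7,780.21 (≈ $12.8386 each)
May 19, sell 10: 10/606 × $7,780.21 → $128.38
Total COGS = $744.79 + $128.38 = $873.17
Ending inventory (cost pool remaining) = $7,651.83
Check: goods available $8,525.00 = COGS $873.17 + ending $7,651.83

COGS = $873.17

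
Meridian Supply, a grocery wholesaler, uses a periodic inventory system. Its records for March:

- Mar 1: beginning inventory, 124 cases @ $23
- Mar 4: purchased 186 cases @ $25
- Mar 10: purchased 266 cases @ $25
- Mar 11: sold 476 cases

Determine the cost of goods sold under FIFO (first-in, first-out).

Mar 11, 476 sold [FIFO — oldest first]: 124 @ $23 + 186 @ $25 + 166 @ $25 = $11,652
Ending inventory: 100 @ $25 = $2,500

COGS = $11,652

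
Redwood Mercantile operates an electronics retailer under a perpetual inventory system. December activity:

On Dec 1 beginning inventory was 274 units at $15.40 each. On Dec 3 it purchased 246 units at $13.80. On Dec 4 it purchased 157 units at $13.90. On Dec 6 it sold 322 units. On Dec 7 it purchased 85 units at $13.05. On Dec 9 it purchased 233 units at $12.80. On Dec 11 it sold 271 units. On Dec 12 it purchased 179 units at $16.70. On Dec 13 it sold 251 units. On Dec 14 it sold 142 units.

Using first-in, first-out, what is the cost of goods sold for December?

COGS = $13,773.15

Dec 6, 322 sold [FIFO — oldest first]: 274 @ $15.40 + 48 @ $13.80 = $4,882.00
Dec 11, 271 sold [FIFO — oldest first]: 198 @ $13.80 + 73 @ $13.90 = $3,747.10
Dec 13, 251 sold [FIFO — oldest first]: 84 @ $13.90 + 85 @ $13.05 + 82 @ $12.80 = $3,326.45
Dec 14, 142 sold [FIFO — oldest first]: 142 @ $12.80 = $1,817.60
Total COGS = $4,882.00 + $3,747.10 + $3,326.45 + $1,817.60 = $13,773.15
Ending inventory: 9 @ $12.80 + 179 @ $16.70 = $3,104.50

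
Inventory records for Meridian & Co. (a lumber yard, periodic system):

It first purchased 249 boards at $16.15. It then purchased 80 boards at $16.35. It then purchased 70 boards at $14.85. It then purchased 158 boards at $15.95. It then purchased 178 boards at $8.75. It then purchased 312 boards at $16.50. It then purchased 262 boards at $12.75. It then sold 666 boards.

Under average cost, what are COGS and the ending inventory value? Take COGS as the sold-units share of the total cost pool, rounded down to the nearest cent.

Sale 1, sell 666: 666/1309 × $18,934.95 → $9,633.82
Ending inventory (cost pool remaining) = $9,301.13

COGS = $9,633.82; ending inventory = $9,301.13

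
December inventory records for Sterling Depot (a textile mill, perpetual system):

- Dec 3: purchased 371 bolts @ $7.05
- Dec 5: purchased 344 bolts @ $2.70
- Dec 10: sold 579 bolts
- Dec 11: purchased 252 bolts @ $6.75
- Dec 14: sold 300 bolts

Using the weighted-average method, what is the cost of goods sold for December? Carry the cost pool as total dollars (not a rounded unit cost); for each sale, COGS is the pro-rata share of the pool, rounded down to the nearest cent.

COGS = $4,706.64

After Dec 3: 371 on hand, pool $2,615.55 (≈ $7.0500 each)
After Dec 5: 715 on hand, pool $3,544.35 (≈ $4.9571 each)
Dec 10, sell 579: 579/715 × $3,544.35 → $2,870.17
After Dec 11: 388 on hand, pool $2,375.18 (≈ $6.1216 each)
Dec 14, sell 300: 300/388 × $2,375.18 → $1,836.47
Total COGS = $2,870.17 + $1,836.47 = $4,706.64
Ending inventory (cost pool remaining) = $538.71
Check: goods available $5,245.35 = COGS $4,706.64 + ending $538.71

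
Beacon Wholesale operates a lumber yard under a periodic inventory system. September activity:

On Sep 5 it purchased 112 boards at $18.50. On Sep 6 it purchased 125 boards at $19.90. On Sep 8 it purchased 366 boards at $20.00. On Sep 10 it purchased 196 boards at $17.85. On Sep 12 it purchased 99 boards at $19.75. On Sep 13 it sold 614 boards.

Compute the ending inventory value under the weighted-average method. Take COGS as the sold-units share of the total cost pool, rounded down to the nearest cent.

Sep 13, sell 614: 614/898 × $17,333.35 → $11,851.53
Ending inventory (cost pool remaining) = $5,481.82
Check: goods available $17,333.35 = COGS $11,851.53 + ending $5,481.82

Ending inventory = $5,481.82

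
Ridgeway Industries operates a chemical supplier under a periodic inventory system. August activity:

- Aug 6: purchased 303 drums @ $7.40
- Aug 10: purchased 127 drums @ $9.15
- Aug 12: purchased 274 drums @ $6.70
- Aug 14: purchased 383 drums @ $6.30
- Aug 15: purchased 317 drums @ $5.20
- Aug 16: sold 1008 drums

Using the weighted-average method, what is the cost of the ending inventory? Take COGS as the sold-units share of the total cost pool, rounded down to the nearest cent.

Ending inventory = $2,623.46

Aug 16, sell 1008: 1008/1404 × $9,301.35 → $6,677.89
Ending inventory (cost pool remaining) = $2,623.46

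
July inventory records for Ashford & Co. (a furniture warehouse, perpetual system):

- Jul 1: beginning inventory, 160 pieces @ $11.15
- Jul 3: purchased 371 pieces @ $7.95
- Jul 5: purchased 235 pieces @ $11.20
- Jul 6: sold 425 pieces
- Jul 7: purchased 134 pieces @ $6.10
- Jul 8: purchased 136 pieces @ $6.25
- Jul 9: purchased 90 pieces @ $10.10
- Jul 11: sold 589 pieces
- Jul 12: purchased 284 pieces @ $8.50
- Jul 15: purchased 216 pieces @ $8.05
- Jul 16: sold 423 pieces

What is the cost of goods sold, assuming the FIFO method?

Jul 6, 425 sold [FIFO — oldest first]: 160 @ $11.15 + 265 @ $7.95 = $3,890.75
Jul 11, 589 sold [FIFO — oldest first]: 106 @ $7.95 + 235 @ $11.20 + 134 @ $6.10 + 114 @ $6.25 = $5,004.60
Jul 16, 423 sold [FIFO — oldest first]: 22 @ $6.25 + 90 @ $10.10 + 284 @ $8.50 + 27 @ $8.05 = $3,677.85
Total COGS = $3,890.75 + $5,004.60 + $3,677.85 = $12,573.20
Ending inventory: 189 @ $8.05 = $1,521.45

COGS = $12,573.20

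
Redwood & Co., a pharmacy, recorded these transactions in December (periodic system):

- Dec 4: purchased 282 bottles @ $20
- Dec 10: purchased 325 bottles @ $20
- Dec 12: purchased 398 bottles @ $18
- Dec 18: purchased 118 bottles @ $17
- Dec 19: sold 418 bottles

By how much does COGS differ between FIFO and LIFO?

$954

FIFO COGS: 282 @ $20 + 136 @ $20 = $8,360
LIFO COGS: 118 @ $17 + 300 @ $18 = $7,406
Difference = |$8,360 − $7,406| = $954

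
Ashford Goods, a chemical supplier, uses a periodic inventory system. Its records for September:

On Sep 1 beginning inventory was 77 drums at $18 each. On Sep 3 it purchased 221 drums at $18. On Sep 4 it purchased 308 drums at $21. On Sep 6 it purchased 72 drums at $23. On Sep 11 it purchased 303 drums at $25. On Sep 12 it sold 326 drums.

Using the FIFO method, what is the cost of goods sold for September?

COGS = $5,952

Sep 12, 326 sold [FIFO — oldest first]: 77 @ $18 + 221 @ $18 + 28 @ $21 = $5,952
Ending inventory: 280 @ $21 + 72 @ $23 + 303 @ $25 = $15,111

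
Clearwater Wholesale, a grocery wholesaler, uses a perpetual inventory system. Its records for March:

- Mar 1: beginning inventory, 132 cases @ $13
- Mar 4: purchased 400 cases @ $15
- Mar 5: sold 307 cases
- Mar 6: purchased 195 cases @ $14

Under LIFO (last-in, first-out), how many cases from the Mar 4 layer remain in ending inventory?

Mar 5, 307 sold [LIFO — newest first]: 307 @ $15 = $4,605
Ending inventory: 132 @ $13 + 93 @ $15 + 195 @ $14 = $5,841

93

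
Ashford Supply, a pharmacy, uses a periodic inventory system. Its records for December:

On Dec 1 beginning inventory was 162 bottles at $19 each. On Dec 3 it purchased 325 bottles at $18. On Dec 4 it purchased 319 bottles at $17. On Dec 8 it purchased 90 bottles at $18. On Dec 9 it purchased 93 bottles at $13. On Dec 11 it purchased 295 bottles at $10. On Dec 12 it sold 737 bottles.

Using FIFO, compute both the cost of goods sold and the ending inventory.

Dec 12, 737 sold [FIFO — oldest first]: 162 @ $19 + 325 @ $18 + 250 @ $17 = $13,178
Ending inventory: 69 @ $17 + 90 @ $18 + 93 @ $13 + 295 @ $10 = $6,952
Check: goods available $20,130 = COGS $13,178 + ending $6,952

COGS = $13,178; ending inventory = $6,952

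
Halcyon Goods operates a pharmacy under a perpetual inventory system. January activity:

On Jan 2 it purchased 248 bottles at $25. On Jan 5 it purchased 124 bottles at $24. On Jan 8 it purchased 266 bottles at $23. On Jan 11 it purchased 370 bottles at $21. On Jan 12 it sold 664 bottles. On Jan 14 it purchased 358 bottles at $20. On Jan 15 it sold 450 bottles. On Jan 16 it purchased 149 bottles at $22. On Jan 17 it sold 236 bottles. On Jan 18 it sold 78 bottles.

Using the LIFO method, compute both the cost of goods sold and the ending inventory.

COGS = $31,327; ending inventory = $2,175

Jan 12, 664 sold [LIFO — newest first]: 370 @ $21 + 266 @ $23 + 28 @ $24 = $14,560
Jan 15, 450 sold [LIFO — newest first]: 358 @ $20 + 92 @ $24 = $9,368
Jan 17, 236 sold [LIFO — newest first]: 149 @ $22 + 4 @ $24 + 83 @ $25 = $5,449
Jan 18, 78 sold [LIFO — newest first]: 78 @ $25 = $1,950
Total COGS = $14,560 + $9,368 + $5,449 + $1,950 = $31,327
Ending inventory: 87 @ $25 = $2,175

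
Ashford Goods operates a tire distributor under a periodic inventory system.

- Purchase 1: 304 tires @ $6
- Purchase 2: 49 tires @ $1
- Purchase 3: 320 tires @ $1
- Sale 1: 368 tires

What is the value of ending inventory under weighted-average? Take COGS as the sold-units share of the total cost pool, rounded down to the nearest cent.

Sale 1, sell 368: 368/673 × $2,193.00 → $1,199.14
Ending inventory (cost pool remaining) = $993.86

Ending inventory = $993.86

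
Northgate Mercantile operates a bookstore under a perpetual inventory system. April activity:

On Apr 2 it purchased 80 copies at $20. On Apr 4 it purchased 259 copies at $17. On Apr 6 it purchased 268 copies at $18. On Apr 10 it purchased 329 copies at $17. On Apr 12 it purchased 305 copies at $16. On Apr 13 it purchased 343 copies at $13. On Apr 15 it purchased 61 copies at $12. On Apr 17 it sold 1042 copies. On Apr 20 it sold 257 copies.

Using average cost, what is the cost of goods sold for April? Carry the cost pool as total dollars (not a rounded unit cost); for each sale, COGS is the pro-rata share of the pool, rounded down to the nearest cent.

COGS = $20,919.02

After Apr 2: 80 on hand, pool $1,600.00 (≈ $20.0000 each)
After Apr 4: 339 on hand, pool $6,003.00 (≈ $17.7080 each)
After Apr 6: 607 on hand, pool $10,827.00 (≈ $17.8369 each)
After Apr 10: 936 on hand, pool $16,420.00 (≈ $17.5427 each)
After Apr 12: 1241 on hand, pool $21,300.00 (≈ $17.1636 each)
After Apr 13: 1584 on hand, pool $25,759.00 (≈ $16.2620 each)
After Apr 15: 1645 on hand, pool $26,491.00 (≈ $16.1040 each)
Apr 17, sell 1042: 1042/1645 × $26,491.00 → $16,780.31
Apr 20, sell 257: 257/603 × $9,710.69 → $4,138.71
Total COGS = $16,780.31 + $4,138.71 = $20,919.02
Ending inventory (cost pool remaining) = $5,571.98
Check: goods available $26,491.00 = COGS $20,919.02 + ending $5,571.98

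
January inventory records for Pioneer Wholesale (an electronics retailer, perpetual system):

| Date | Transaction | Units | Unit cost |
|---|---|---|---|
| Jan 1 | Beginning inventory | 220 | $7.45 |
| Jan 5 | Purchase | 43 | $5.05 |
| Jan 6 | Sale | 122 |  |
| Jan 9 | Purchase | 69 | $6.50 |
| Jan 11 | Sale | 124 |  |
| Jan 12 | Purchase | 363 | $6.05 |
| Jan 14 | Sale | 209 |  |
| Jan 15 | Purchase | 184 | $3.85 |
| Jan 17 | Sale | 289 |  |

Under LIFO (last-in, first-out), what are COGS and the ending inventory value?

Jan 6, 122 sold [LIFO — newest first]: 43 @ $5.05 + 79 @ $7.45 = $805.70
Jan 11, 124 sold [LIFO — newest first]: 69 @ $6.50 + 55 @ $7.45 = $858.25
Jan 14, 209 sold [LIFO — newest first]: 209 @ $6.05 = $1,264.45
Jan 17, 289 sold [LIFO — newest first]: 184 @ $3.85 + 105 @ $6.05 = $1,343.65
Total COGS = $805.70 + $858.25 + $1,264.45 + $1,343.65 = $4,272.05
Ending inventory: 86 @ $7.45 + 49 @ $6.05 = $937.15
Check: goods available $5,209.20 = COGS $4,272.05 + ending $937.15

COGS = $4,272.05; ending inventory = $937.15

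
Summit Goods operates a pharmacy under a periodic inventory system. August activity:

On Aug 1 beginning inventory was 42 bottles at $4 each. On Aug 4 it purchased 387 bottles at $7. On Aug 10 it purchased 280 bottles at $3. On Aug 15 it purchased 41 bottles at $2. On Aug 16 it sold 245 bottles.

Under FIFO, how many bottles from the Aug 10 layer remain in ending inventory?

280

Aug 16, 245 sold [FIFO — oldest first]: 42 @ $4 + 203 @ $7 = $1,589
Ending inventory: 184 @ $7 + 280 @ $3 + 41 @ $2 = $2,210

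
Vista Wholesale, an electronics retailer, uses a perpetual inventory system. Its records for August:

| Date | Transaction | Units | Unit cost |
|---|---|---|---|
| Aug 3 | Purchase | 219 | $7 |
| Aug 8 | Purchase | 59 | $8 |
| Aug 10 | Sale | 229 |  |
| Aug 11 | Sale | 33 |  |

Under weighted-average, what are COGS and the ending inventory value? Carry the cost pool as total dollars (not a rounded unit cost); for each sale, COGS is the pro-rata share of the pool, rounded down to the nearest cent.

COGS = $1,889.60; ending inventory = $115.40

After Aug 3: 219 on hand, pool $1,533.00 (≈ $7.0000 each)
After Aug 8: 278 on hand, pool $2,005.00 (≈ $7.2122 each)
Aug 10, sell 229: 229/278 × $2,005.00 → $1,651.60
Aug 11, sell 33: 33/49 × $353.40 → $238.00
Total COGS = $1,651.60 + $238.00 = $1,889.60
Ending inventory (cost pool remaining) = $115.40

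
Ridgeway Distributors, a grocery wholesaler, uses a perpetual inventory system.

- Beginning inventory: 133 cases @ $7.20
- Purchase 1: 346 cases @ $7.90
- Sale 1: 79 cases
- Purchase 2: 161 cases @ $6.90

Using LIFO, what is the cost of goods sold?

COGS = $624.10

Sale 1 (79) [LIFO — newest first]: 79 @ $7.90 = $624.10
Ending inventory: 133 @ $7.20 + 267 @ $7.90 + 161 @ $6.90 = $4,177.80
Check: goods available $4,801.90 = COGS $624.10 + ending $4,177.80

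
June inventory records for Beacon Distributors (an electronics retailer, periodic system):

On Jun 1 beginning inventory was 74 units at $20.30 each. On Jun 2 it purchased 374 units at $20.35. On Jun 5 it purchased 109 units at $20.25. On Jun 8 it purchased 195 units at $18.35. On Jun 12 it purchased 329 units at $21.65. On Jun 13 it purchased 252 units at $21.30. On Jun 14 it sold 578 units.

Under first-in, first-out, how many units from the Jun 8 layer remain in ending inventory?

Jun 14, 578 sold [FIFO — oldest first]: 74 @ $20.30 + 374 @ $20.35 + 109 @ $20.25 + 21 @ $18.35 = $11,705.70
Ending inventory: 174 @ $18.35 + 329 @ $21.65 + 252 @ $21.30 = $15,683.35

174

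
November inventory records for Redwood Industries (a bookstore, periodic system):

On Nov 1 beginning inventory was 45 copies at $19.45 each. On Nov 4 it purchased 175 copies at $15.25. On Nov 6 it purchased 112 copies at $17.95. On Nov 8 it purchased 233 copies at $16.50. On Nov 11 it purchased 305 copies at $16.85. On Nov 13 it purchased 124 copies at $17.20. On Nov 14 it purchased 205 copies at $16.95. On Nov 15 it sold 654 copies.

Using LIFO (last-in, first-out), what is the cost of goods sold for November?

Nov 15, 654 sold [LIFO — newest first]: 205 @ $16.95 + 124 @ $17.20 + 305 @ $16.85 + 20 @ $16.50 = $11,076.80
Ending inventory: 45 @ $19.45 + 175 @ $15.25 + 112 @ $17.95 + 213 @ $16.50 = $9,068.90
Check: goods available $20,145.70 = COGS $11,076.80 + ending $9,068.90

COGS = $11,076.80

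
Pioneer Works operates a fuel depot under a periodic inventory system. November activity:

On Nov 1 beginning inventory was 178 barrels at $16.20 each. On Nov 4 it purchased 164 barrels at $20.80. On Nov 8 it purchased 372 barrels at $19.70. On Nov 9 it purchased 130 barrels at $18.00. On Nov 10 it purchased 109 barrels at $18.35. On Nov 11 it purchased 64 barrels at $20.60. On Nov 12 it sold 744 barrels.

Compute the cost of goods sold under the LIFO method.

Nov 12, 744 sold [LIFO — newest first]: 64 @ $20.60 + 109 @ $18.35 + 130 @ $18.00 + 372 @ $19.70 + 69 @ $20.80 = $14,422.15
Ending inventory: 178 @ $16.20 + 95 @ $20.80 = $4,859.60

COGS = $14,422.15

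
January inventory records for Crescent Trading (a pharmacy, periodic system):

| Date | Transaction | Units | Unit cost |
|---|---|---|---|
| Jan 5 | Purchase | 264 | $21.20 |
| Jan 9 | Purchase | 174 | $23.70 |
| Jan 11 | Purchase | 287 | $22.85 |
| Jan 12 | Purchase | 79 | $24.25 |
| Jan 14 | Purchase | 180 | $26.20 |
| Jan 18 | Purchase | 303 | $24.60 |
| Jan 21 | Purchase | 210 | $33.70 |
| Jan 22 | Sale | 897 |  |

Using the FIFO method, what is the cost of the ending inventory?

Ending inventory = $16,810.20

Jan 22, 897 sold [FIFO — oldest first]: 264 @ $21.20 + 174 @ $23.70 + 287 @ $22.85 + 79 @ $24.25 + 93 @ $26.20 = $20,630.90
Ending inventory: 87 @ $26.20 + 303 @ $24.60 + 210 @ $33.70 = $16,810.20
Check: goods available $37,441.10 = COGS $20,630.90 + ending $16,810.20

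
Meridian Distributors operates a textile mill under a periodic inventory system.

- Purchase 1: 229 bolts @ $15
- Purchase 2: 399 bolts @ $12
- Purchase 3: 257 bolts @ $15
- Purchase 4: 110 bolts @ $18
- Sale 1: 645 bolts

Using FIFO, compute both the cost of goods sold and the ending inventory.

Sale 1 (645) [FIFO — oldest first]: 229 @ $15 + 399 @ $12 + 17 @ $15 = $8,478
Ending inventory: 240 @ $15 + 110 @ $18 = $5,580

COGS = $8,478; ending inventory = $5,580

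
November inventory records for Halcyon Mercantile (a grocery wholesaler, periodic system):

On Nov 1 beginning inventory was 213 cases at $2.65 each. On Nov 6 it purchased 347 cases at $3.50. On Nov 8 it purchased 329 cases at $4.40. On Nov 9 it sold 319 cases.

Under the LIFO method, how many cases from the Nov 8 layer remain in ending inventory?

Nov 9, 319 sold [LIFO — newest first]: 319 @ $4.40 = $1,403.60
Ending inventory: 213 @ $2.65 + 347 @ $3.50 + 10 @ $4.40 = $1,822.95

10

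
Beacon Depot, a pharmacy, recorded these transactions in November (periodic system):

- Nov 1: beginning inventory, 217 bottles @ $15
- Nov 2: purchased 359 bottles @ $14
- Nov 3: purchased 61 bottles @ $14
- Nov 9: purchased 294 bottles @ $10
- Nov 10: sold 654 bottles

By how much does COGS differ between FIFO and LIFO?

FIFO COGS: 217 @ $15 + 359 @ $14 + 61 @ $14 + 17 @ $10 = $9,305
LIFO COGS: 294 @ $10 + 61 @ $14 + 299 @ $14 = $7,980
Difference = |$9,305 − $7,980| = $1,325

$1,325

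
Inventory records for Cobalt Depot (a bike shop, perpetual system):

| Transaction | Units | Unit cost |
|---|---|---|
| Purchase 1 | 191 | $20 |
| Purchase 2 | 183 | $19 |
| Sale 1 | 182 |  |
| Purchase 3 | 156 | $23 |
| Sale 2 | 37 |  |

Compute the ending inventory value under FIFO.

Ending inventory = $6,533

Sale 1 (182) [FIFO — oldest first]: 182 @ $20 = $3,640
Sale 2 (37) [FIFO — oldest first]: 9 @ $20 + 28 @ $19 = $712
Total COGS = $3,640 + $712 = $4,352
Ending inventory: 155 @ $19 + 156 @ $23 = $6,533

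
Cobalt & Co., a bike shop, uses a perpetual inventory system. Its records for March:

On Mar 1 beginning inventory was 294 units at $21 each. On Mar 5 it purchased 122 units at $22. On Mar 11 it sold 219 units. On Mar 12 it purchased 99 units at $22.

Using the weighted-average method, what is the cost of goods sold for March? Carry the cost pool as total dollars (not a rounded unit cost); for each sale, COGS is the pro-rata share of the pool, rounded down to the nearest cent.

After Mar 1: 294 on hand, pool $6,174.00 (≈ $21.0000 each)
After Mar 5: 416 on hand, pool $8,858.00 (≈ $21.2933 each)
Mar 11, sell 219: 219/416 × $8,858.00 → $4,663.22
After Mar 12: 296 on hand, pool $6,372.78 (≈ $21.5297 each)
Ending inventory (cost pool remaining) = $6,372.78

COGS = $4,663.22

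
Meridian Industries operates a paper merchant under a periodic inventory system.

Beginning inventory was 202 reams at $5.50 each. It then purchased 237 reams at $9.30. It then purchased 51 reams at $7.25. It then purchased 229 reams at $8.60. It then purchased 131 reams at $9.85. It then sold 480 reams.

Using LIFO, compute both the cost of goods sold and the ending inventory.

COGS = $4,271.20; ending inventory = $2,673.40

Sale 1 (480) [LIFO — newest first]: 131 @ $9.85 + 229 @ $8.60 + 51 @ $7.25 + 69 @ $9.30 = $4,271.20
Ending inventory: 202 @ $5.50 + 168 @ $9.30 = $2,673.40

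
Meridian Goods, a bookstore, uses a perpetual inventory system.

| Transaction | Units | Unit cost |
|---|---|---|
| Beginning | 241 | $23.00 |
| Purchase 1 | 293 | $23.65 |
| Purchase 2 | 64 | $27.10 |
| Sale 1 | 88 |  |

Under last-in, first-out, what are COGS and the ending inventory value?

COGS = $2,302.00; ending inventory = $11,904.85

Sale 1 (88) [LIFO — newest first]: 64 @ $27.10 + 24 @ $23.65 = $2,302.00
Ending inventory: 241 @ $23.00 + 269 @ $23.65 = $11,904.85
Check: goods available $14,206.85 = COGS $2,302.00 + ending $11,904.85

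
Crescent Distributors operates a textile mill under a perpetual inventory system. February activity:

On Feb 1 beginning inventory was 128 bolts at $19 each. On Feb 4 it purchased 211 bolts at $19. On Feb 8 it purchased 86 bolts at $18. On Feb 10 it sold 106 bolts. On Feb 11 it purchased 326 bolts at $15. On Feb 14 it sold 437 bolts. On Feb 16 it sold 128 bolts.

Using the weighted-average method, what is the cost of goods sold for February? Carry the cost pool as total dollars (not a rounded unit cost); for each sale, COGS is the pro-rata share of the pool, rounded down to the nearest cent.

COGS = $11,528.74

After Feb 1: 128 on hand, pool $2,432.00 (≈ $19.0000 each)
After Feb 4: 339 on hand, pool $6,441.00 (≈ $19.0000 each)
After Feb 8: 425 on hand, pool $7,989.00 (≈ $18.7976 each)
Feb 10, sell 106: 106/425 × $7,989.00 → $1,992.55
After Feb 11: 645 on hand, pool $10,886.45 (≈ $16.8782 each)
Feb 14, sell 437: 437/645 × $10,886.45 → $7,375.78
Feb 16, sell 128: 128/208 × $3,510.67 → $2,160.41
Total COGS = $1,992.55 + $7,375.78 + $2,160.41 = $11,528.74
Ending inventory (cost pool remaining) = $1,350.26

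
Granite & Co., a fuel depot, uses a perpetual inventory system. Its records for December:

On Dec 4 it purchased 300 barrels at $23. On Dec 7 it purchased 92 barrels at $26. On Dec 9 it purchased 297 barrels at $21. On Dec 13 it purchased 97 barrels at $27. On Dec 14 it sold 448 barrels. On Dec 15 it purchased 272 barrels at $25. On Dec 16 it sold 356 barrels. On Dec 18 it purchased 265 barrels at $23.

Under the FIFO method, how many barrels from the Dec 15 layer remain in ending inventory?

254

Dec 14, 448 sold [FIFO — oldest first]: 300 @ $23 + 92 @ $26 + 56 @ $21 = $10,468
Dec 16, 356 sold [FIFO — oldest first]: 241 @ $21 + 97 @ $27 + 18 @ $25 = $8,130
Total COGS = $10,468 + $8,130 = $18,598
Ending inventory: 254 @ $25 + 265 @ $23 = $12,445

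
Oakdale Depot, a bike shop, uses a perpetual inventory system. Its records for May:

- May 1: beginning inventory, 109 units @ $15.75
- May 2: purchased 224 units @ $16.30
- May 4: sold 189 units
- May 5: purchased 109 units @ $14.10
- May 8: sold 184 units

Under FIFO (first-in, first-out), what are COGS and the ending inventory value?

COGS = $5,931.95; ending inventory = $972.90

May 4, 189 sold [FIFO — oldest first]: 109 @ $15.75 + 80 @ $16.30 = $3,020.75
May 8, 184 sold [FIFO — oldest first]: 144 @ $16.30 + 40 @ $14.10 = $2,911.20
Total COGS = $3,020.75 + $2,911.20 = $5,931.95
Ending inventory: 69 @ $14.10 = $972.90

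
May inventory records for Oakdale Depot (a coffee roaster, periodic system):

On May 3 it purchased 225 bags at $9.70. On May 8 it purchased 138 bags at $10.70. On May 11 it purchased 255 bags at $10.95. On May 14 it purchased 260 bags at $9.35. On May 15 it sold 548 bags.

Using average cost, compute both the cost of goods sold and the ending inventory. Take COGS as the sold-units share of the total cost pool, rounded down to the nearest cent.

May 15, sell 548: 548/878 × $8,882.35 → $5,543.88
Ending inventory (cost pool remaining) = $3,338.47

COGS = $5,543.88; ending inventory = $3,338.47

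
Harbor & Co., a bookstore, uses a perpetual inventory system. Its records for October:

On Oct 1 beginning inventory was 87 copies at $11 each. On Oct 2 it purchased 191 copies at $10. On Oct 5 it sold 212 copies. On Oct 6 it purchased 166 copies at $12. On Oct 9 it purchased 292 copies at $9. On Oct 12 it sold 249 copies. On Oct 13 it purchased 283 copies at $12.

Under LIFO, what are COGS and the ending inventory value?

COGS = $4,382; ending inventory = $6,501

Oct 5, 212 sold [LIFO — newest first]: 191 @ $10 + 21 @ $11 = $2,141
Oct 12, 249 sold [LIFO — newest first]: 249 @ $9 = $2,241
Total COGS = $2,141 + $2,241 = $4,382
Ending inventory: 66 @ $11 + 166 @ $12 + 43 @ $9 + 283 @ $12 = $6,501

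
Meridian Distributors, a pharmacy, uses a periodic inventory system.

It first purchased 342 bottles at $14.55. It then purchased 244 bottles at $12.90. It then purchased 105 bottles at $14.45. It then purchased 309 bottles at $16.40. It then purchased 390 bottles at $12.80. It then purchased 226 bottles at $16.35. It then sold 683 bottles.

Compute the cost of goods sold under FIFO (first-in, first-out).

Sale 1 (683) [FIFO — oldest first]: 342 @ $14.55 + 244 @ $12.90 + 97 @ $14.45 = $9,525.35
Ending inventory: 8 @ $14.45 + 309 @ $16.40 + 390 @ $12.80 + 226 @ $16.35 = $13,870.30

COGS = $9,525.35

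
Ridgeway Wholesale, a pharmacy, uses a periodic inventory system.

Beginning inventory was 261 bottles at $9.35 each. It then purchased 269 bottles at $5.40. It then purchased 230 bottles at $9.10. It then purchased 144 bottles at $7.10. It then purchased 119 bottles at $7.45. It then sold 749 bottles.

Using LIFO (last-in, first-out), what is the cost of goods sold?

Sale 1 (749) [LIFO — newest first]: 119 @ $7.45 + 144 @ $7.10 + 230 @ $9.10 + 256 @ $5.40 = $5,384.35
Ending inventory: 261 @ $9.35 + 13 @ $5.40 = $2,510.55

COGS = $5,384.35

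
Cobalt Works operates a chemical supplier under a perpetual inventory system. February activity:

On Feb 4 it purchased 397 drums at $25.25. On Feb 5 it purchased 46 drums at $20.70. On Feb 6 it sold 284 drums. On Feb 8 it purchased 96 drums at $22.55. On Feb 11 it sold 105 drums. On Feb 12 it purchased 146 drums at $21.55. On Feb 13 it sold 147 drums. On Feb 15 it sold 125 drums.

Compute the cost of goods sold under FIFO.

Feb 6, 284 sold [FIFO — oldest first]: 284 @ $25.25 = $7,171.00
Feb 11, 105 sold [FIFO — oldest first]: 105 @ $25.25 = $2,651.25
Feb 13, 147 sold [FIFO — oldest first]: 8 @ $25.25 + 46 @ $20.70 + 93 @ $22.55 = $3,251.35
Feb 15, 125 sold [FIFO — oldest first]: 3 @ $22.55 + 122 @ $21.55 = $2,696.75
Total COGS = $7,171.00 + $2,651.25 + $3,251.35 + $2,696.75 = $15,770.35
Ending inventory: 24 @ $21.55 = $517.20

COGS = $15,770.35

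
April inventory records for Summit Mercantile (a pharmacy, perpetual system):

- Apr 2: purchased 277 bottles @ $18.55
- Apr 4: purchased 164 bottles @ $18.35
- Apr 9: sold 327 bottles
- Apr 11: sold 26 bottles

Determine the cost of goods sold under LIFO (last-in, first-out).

COGS = $6,515.35

Apr 9, 327 sold [LIFO — newest first]: 164 @ $18.35 + 163 @ $18.55 = $6,033.05
Apr 11, 26 sold [LIFO — newest first]: 26 @ $18.55 = $482.30
Total COGS = $6,033.05 + $482.30 = $6,515.35
Ending inventory: 88 @ $18.55 = $1,632.40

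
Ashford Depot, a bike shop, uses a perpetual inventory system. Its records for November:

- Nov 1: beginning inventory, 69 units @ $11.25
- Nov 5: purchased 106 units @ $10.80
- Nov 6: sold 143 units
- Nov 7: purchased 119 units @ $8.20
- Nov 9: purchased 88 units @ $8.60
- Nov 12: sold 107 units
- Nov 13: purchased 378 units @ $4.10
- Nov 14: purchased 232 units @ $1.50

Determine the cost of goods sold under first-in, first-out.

COGS = $2,536.05

Nov 6, 143 sold [FIFO — oldest first]: 69 @ $11.25 + 74 @ $10.80 = $1,575.45
Nov 12, 107 sold [FIFO — oldest first]: 32 @ $10.80 + 75 @ $8.20 = $960.60
Total COGS = $1,575.45 + $960.60 = $2,536.05
Ending inventory: 44 @ $8.20 + 88 @ $8.60 + 378 @ $4.10 + 232 @ $1.50 = $3,015.40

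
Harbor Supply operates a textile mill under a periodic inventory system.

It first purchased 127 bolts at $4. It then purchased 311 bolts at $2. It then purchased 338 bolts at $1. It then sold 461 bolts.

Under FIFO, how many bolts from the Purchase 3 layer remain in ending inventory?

Sale 1 (461) [FIFO — oldest first]: 127 @ $4 + 311 @ $2 + 23 @ $1 = $1,153
Ending inventory: 315 @ $1 = $315
Check: goods available $1,468 = COGS $1,153 + ending $315

315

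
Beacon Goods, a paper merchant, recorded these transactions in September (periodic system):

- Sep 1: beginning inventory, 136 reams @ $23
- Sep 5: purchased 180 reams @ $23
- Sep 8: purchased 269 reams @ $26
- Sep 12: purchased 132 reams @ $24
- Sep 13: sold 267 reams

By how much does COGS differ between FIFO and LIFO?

FIFO COGS: 136 @ $23 + 131 @ $23 = $6,141
LIFO COGS: 132 @ $24 + 135 @ $26 = $6,678
Difference = |$6,141 − $6,678| = $537

$537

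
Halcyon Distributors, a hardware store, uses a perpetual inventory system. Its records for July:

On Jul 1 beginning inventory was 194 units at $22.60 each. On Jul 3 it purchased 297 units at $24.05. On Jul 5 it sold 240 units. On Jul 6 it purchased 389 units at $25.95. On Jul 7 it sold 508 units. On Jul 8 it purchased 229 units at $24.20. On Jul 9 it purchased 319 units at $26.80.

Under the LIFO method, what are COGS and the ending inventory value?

Jul 5, 240 sold [LIFO — newest first]: 240 @ $24.05 = $5,772.00
Jul 7, 508 sold [LIFO — newest first]: 389 @ $25.95 + 57 @ $24.05 + 62 @ $22.60 = $12,866.60
Total COGS = $5,772.00 + $12,866.60 = $18,638.60
Ending inventory: 132 @ $22.60 + 229 @ $24.20 + 319 @ $26.80 = $17,074.20
Check: goods available $35,712.80 = COGS $18,638.60 + ending $17,074.20

COGS = $18,638.60; ending inventory = $17,074.20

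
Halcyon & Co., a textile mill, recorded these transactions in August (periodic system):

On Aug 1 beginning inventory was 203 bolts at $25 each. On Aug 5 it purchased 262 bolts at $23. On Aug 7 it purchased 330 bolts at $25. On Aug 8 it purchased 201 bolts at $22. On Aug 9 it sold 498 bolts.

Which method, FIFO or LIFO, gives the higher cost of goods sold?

FIFO

FIFO COGS: 203 @ $25 + 262 @ $23 + 33 @ $25 = $11,926
LIFO COGS: 201 @ $22 + 297 @ $25 = $11,847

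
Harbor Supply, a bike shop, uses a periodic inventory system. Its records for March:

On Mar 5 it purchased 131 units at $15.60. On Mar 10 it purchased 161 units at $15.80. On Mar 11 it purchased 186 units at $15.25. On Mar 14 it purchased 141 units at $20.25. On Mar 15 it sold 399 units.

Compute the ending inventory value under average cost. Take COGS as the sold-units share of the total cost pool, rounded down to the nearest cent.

Ending inventory = $3,653.34

Mar 15, sell 399: 399/619 × $10,279.15 → $6,625.81
Ending inventory (cost pool remaining) = $3,653.34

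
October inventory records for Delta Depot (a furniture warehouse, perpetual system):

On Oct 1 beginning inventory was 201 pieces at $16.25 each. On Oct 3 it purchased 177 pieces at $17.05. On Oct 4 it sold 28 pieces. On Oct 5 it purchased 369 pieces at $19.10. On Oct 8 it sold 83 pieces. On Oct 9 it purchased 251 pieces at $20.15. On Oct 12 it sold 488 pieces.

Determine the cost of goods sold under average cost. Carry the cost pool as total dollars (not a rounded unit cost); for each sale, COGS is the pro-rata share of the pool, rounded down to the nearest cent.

COGS = $10,994.92

After Oct 1: 201 on hand, pool $3,266.25 (≈ $16.2500 each)
After Oct 3: 378 on hand, pool $6,284.10 (≈ $16.6246 each)
Oct 4, sell 28: 28/378 × $6,284.10 → $465.48
After Oct 5: 719 on hand, pool $12,866.52 (≈ $17.8950 each)
Oct 8, sell 83: 83/719 × $12,866.52 → $1,485.28
After Oct 9: 887 on hand, pool $16,438.89 (≈ $18.5331 each)
Oct 12, sell 488: 488/887 × $16,438.89 → $9,044.16
Total COGS = $465.48 + $1,485.28 + $9,044.16 = $10,994.92
Ending inventory (cost pool remaining) = $7,394.73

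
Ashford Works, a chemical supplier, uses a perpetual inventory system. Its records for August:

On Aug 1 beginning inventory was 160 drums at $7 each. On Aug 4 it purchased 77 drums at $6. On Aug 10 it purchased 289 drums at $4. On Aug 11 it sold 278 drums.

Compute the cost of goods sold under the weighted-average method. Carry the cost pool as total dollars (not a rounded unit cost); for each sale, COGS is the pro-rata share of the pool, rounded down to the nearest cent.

After Aug 1: 160 on hand, pool $1,120.00 (≈ $7.0000 each)
After Aug 4: 237 on hand, pool $1,582.00 (≈ $6.6751 each)
After Aug 10: 526 on hand, pool $2,738.00 (≈ $5.2053 each)
Aug 11, sell 278: 278/526 × $2,738.00 → $1,447.07
Ending inventory (cost pool remaining) = $1,290.93

COGS = $1,447.07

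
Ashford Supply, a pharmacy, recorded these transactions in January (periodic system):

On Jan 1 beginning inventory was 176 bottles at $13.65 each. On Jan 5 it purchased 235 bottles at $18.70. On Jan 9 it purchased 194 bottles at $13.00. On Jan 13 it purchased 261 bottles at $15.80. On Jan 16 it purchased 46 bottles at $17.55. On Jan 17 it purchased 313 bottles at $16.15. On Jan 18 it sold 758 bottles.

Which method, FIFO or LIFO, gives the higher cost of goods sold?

LIFO

FIFO COGS: 176 @ $13.65 + 235 @ $18.70 + 194 @ $13.00 + 153 @ $15.80 = $11,736.30
LIFO COGS: 313 @ $16.15 + 46 @ $17.55 + 261 @ $15.80 + 138 @ $13.00 = $11,780.05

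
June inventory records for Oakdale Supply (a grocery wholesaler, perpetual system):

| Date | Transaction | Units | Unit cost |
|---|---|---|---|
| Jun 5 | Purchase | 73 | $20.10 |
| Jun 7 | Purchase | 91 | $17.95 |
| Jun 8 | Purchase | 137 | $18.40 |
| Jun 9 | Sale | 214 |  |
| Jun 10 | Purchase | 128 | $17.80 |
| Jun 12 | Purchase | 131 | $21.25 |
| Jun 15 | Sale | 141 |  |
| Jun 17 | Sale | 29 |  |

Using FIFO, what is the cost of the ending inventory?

Ending inventory = $3,584.75

Jun 9, 214 sold [FIFO — oldest first]: 73 @ $20.10 + 91 @ $17.95 + 50 @ $18.40 = $4,020.75
Jun 15, 141 sold [FIFO — oldest first]: 87 @ $18.40 + 54 @ $17.80 = $2,562.00
Jun 17, 29 sold [FIFO — oldest first]: 29 @ $17.80 = $516.20
Total COGS = $4,020.75 + $2,562.00 + $516.20 = $7,098.95
Ending inventory: 45 @ $17.80 + 131 @ $21.25 = $3,584.75
Check: goods available $10,683.70 = COGS $7,098.95 + ending $3,584.75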